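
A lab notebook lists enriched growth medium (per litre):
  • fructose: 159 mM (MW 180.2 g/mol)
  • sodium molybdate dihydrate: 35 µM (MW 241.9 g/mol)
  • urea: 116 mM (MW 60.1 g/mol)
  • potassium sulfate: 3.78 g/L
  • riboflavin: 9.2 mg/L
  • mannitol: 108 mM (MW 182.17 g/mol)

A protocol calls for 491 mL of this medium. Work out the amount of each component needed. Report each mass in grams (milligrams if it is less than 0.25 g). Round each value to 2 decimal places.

fructose 14.07 g; sodium molybdate dihydrate 4.16 mg; urea 3.42 g; potassium sulfate 1.86 g; riboflavin 4.52 mg; mannitol 9.66 g

Working volume: 491 mL = 0.491 L.
fructose: 159 mmol/L × 180.2 g/mol × 0.491 L ÷ 1000 = 14.07 g
sodium molybdate dihydrate: 35 µmol/L × 241.9 g/mol × 0.491 L ÷ 1000 = 4.16 mg
urea: 116 mmol/L × 60.1 g/mol × 0.491 L ÷ 1000 = 3.42 g
potassium sulfate: 3.78 g/L × 0.491 L = 1.86 g
riboflavin: 9.2 mg/L × 0.491 L = 4.52 mg
mannitol: 108 mmol/L × 182.17 g/mol × 0.491 L ÷ 1000 = 9.66 g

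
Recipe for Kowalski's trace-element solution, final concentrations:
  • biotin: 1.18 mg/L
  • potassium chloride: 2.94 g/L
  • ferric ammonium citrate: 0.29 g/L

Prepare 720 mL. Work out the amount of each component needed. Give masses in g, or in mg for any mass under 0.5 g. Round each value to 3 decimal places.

biotin 0.850 mg; potassium chloride 2.117 g; ferric ammonium citrate 208.800 mg

Working volume: 720 mL = 0.72 L.
biotin: 1.18 mg/L × 0.72 L = 0.850 mg
potassium chloride: 2.94 g/L × 0.72 L = 2.117 g
ferric ammonium citrate: 0.29 g/L × 0.72 L = 0.2088 g = 208.800 mg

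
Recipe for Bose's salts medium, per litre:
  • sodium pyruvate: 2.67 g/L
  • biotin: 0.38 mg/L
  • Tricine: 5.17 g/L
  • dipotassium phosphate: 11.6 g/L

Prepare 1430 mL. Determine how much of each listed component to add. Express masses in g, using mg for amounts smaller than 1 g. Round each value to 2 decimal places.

sodium pyruvate 3.82 g; biotin 0.54 mg; Tricine 7.39 g; dipotassium phosphate 16.59 g

Scale factor relative to 1 L: 1.43.
sodium pyruvate: 2.67 g/L × 1.43 L = 3.82 g
biotin: 0.38 mg/L × 1.43 L = 0.54 mg
Tricine: 5.17 g/L × 1.43 L = 7.39 g
dipotassium phosphate: 11.6 g/L × 1.43 L = 16.59 g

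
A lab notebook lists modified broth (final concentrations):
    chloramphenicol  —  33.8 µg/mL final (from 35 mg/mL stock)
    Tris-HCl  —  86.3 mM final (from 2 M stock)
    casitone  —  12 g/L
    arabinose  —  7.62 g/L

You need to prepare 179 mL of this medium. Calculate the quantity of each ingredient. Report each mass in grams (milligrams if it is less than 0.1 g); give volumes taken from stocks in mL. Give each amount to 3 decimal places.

Working volume: 179 mL = 0.179 L.
chloramphenicol: C1V1 = C2V2 → 33.8 µg/mL × 179 mL ÷ 35000 µg/mL = 0.173 mL
Tris-HCl: V = C2·V2/C1 = 86.3 mM × 179 mL ÷ 2000 mM = 7.724 mL
casitone: 12 g/L × 0.179 L = 2.148 g
arabinose: 7.62 g/L × 0.179 L = 1.364 g

chloramphenicol 0.173 mL; Tris-HCl 7.724 mL; casitone 2.148 g; arabinose 1.364 g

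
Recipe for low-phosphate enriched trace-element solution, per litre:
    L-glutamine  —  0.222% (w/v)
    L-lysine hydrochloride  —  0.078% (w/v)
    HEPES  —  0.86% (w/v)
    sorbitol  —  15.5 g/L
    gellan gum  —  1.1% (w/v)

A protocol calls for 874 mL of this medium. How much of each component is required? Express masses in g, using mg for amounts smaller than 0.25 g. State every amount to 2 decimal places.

Scale factor relative to 1 L: 0.874.
L-glutamine: 0.222% w/v = 2.22 g/L → 2.22 × 0.874 L = 1.94 g
L-lysine hydrochloride: 0.078 g per 100 mL × 874 mL ÷ 100 = 0.68 g
HEPES: 0.86% w/v = 8.6 g/L → 8.6 × 0.874 L = 7.52 g
sorbitol: 15.5 g/L × 0.874 L = 13.55 g
gellan gum: 1.1% w/v = 11 g/L → 11 × 0.874 L = 9.61 g

L-glutamine 1.94 g; L-lysine hydrochloride 0.68 g; HEPES 7.52 g; sorbitol 13.55 g; gellan gum 9.61 g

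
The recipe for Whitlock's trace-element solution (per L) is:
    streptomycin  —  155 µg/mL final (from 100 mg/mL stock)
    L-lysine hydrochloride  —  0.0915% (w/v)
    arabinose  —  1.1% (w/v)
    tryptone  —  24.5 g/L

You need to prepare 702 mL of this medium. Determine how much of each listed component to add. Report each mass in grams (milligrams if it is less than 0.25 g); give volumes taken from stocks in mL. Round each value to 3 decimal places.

streptomycin 1.088 mL; L-lysine hydrochloride 0.642 g; arabinose 7.722 g; tryptone 17.199 g

Scale factor relative to 1 L: 0.702.
streptomycin: V = C2·V2/C1 = 155 µg/mL × 702 mL ÷ 100000 µg/mL = 1.088 mL
L-lysine hydrochloride: 0.0915% w/v = 0.915 g/L → 0.915 × 0.702 L = 0.642 g
arabinose: 1.1 g per 100 mL × 702 mL ÷ 100 = 7.722 g
tryptone: 24.5 g/L × 0.702 L = 17.199 g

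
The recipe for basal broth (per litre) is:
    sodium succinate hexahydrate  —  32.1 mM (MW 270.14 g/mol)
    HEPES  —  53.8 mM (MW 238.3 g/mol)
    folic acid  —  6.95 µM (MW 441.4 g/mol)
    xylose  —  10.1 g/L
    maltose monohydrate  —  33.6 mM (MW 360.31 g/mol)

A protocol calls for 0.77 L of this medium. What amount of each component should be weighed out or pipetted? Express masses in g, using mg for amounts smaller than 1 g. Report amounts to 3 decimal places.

sodium succinate hexahydrate 6.677 g; HEPES 9.872 g; folic acid 2.362 mg; xylose 7.777 g; maltose monohydrate 9.322 g

Working volume: 0.77 L.
sodium succinate hexahydrate: 32.1 mmol/L × 270.14 g/mol × 0.77 L ÷ 1000 = 6.677 g
HEPES: 53.8 mmol/L × 238.3 g/mol × 0.77 L ÷ 1000 = 9.872 g
folic acid: 6.95 µmol/L × 441.4 g/mol × 0.77 L ÷ 1000 = 2.362 mg
xylose: 10.1 g/L × 0.77 L = 7.777 g
maltose monohydrate: 33.6 mmol/L × 360.31 g/mol × 0.77 L ÷ 1000 = 9.322 g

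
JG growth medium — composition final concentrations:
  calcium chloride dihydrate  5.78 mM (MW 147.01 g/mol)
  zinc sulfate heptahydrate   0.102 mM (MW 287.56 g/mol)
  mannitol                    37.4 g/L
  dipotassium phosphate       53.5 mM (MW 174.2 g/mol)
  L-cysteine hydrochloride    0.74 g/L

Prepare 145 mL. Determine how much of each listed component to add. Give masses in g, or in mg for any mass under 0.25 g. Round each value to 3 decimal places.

Target volume = 145 mL = 0.145 L.
calcium chloride dihydrate: 5.78 mmol/L × 147.01 mg/mmol × 0.145 L = 123.209 mg
zinc sulfate heptahydrate: 0.102 mmol/L × 287.56 mg/mmol × 0.145 L = 4.253 mg
mannitol: 37.4 g/L × 0.145 L = 5.423 g
dipotassium phosphate: 53.5 mmol/L × 174.2 g/mol × 0.145 L ÷ 1000 = 1.351 g
L-cysteine hydrochloride: 0.74 g/L × 0.145 L = 0.1073 g = 107.300 mg

calcium chloride dihydrate 123.209 mg; zinc sulfate heptahydrate 4.253 mg; mannitol 5.423 g; dipotassium phosphate 1.351 g; L-cysteine hydrochloride 107.300 mg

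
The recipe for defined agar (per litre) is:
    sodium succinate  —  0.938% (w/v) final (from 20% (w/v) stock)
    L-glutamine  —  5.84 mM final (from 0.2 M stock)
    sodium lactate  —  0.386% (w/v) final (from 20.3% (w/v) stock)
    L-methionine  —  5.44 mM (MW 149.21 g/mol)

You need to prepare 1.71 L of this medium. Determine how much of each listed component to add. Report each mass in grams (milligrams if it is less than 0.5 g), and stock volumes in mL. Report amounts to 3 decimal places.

sodium succinate 80.199 mL; L-glutamine 49.932 mL; sodium lactate 32.515 mL; L-methionine 1.388 g

Scale factor relative to 1 L: 1.71.
sodium succinate: C1V1 = C2V2 → 0.938% ÷ 20% × 1710 mL = 80.199 mL
L-glutamine: dilute stock: 5.84 mM × 1710 mL ÷ 200 mM = 49.932 mL
sodium lactate: C1V1 = C2V2 → 0.386% ÷ 20.3% × 1710 mL = 32.515 mL
L-methionine: 5.44 mmol/L × 149.21 g/mol × 1.71 L ÷ 1000 = 1.388 g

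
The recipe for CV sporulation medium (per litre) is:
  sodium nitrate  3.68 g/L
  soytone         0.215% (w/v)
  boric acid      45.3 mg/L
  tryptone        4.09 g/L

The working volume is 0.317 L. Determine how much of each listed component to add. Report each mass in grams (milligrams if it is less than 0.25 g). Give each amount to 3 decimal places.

sodium nitrate 1.167 g; soytone 0.682 g; boric acid 14.360 mg; tryptone 1.297 g

Scale factor relative to 1 L: 0.317.
sodium nitrate: 3.68 g/L × 0.317 L = 1.167 g
soytone: 0.215 g per 100 mL × 317 mL ÷ 100 = 0.682 g
boric acid: 45.3 mg/L × 0.317 L = 14.360 mg
tryptone: 4.09 g/L × 0.317 L = 1.297 g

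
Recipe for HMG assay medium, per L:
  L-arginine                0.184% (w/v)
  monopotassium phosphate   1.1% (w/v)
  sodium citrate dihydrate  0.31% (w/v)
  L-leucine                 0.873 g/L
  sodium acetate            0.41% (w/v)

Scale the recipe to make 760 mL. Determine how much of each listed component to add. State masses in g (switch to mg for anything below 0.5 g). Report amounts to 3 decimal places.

Scale factor relative to 1 L: 0.76.
L-arginine: 0.184% w/v = 1.84 g/L → 1.84 × 0.76 L = 1.398 g
monopotassium phosphate: 1.1 g per 100 mL × 760 mL ÷ 100 = 8.360 g
sodium citrate dihydrate: 0.31 g per 100 mL × 760 mL ÷ 100 = 2.356 g
L-leucine: 0.873 g/L × 0.76 L = 0.663 g
sodium acetate: 0.41% w/v = 4.1 g/L → 4.1 × 0.76 L = 3.116 g

L-arginine 1.398 g; monopotassium phosphate 8.360 g; sodium citrate dihydrate 2.356 g; L-leucine 0.663 g; sodium acetate 3.116 g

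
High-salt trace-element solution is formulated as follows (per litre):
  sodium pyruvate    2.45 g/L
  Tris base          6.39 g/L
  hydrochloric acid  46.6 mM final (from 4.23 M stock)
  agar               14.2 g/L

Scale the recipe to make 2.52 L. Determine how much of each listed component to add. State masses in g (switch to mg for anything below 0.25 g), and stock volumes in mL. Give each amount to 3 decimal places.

sodium pyruvate 6.174 g; Tris base 16.103 g; hydrochloric acid 27.762 mL; agar 35.784 g

Working volume: 2.52 L.
sodium pyruvate: 2.45 g/L × 2.52 L = 6.174 g
Tris base: 6.39 g/L × 2.52 L = 16.103 g
hydrochloric acid: dilute stock: 46.6 mM × 2520 mL ÷ 4230 mM = 27.762 mL
agar: 14.2 g/L × 2.52 L = 35.784 g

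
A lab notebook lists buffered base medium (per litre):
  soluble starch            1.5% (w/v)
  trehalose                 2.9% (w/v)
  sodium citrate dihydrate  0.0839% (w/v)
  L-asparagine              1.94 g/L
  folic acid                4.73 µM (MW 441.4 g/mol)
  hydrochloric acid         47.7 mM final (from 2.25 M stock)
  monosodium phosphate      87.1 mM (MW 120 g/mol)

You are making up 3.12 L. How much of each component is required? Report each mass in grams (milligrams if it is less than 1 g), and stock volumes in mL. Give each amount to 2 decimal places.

soluble starch 46.80 g; trehalose 90.48 g; sodium citrate dihydrate 2.62 g; L-asparagine 6.05 g; folic acid 6.51 mg; hydrochloric acid 66.14 mL; monosodium phosphate 32.61 g

Scale factor relative to 1 L: 3.12.
soluble starch: 1.5% w/v = 15 g/L → 15 × 3.12 L = 46.80 g
trehalose: 2.9% w/v = 29 g/L → 29 × 3.12 L = 90.48 g
sodium citrate dihydrate: 0.0839 g per 100 mL × 3120 mL ÷ 100 = 2.62 g
L-asparagine: 1.94 g/L × 3.12 L = 6.05 g
folic acid: 4.73 µmol/L × 441.4 g/mol × 3.12 L ÷ 1000 = 6.51 mg
hydrochloric acid: V = C2·V2/C1 = 47.7 mM × 3120 mL ÷ 2250 mM = 66.14 mL
monosodium phosphate: 87.1 mmol/L × 120 g/mol × 3.12 L ÷ 1000 = 32.61 g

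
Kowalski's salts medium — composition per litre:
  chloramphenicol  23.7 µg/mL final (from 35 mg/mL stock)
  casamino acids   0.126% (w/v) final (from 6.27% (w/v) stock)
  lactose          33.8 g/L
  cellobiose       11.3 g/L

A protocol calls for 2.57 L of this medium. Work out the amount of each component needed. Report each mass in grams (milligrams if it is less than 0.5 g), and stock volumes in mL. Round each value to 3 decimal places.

chloramphenicol 1.740 mL; casamino acids 51.646 mL; lactose 86.866 g; cellobiose 29.041 g

Working volume: 2.57 L.
chloramphenicol: C1V1 = C2V2 → 23.7 µg/mL × 2570 mL ÷ 35000 µg/mL = 1.740 mL
casamino acids: dilute stock: 0.126% ÷ 6.27% × 2570 mL = 51.646 mL
lactose: 33.8 g/L × 2.57 L = 86.866 g
cellobiose: 11.3 g/L × 2.57 L = 29.041 g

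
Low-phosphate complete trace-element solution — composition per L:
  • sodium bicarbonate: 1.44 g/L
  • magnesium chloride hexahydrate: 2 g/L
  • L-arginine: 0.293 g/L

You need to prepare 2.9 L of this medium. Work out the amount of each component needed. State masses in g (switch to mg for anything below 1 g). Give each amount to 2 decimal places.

sodium bicarbonate 4.18 g; magnesium chloride hexahydrate 5.80 g; L-arginine 849.70 mg

Scale factor relative to 1 L: 2.9.
sodium bicarbonate: 1.44 g/L × 2.9 L = 4.18 g
magnesium chloride hexahydrate: 2 g/L × 2.9 L = 5.80 g
L-arginine: 0.293 g/L × 2.9 L = 0.8497 g = 849.70 mg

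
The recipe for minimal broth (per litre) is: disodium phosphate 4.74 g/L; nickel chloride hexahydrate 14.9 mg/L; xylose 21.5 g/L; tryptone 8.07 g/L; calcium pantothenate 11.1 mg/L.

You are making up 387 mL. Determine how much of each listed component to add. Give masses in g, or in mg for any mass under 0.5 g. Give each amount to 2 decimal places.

Scale factor relative to 1 L: 0.387.
disodium phosphate: 4.74 g/L × 0.387 L = 1.83 g
nickel chloride hexahydrate: 14.9 mg/L × 0.387 L = 5.77 mg
xylose: 21.5 g/L × 0.387 L = 8.32 g
tryptone: 8.07 g/L × 0.387 L = 3.12 g
calcium pantothenate: 11.1 mg/L × 0.387 L = 4.30 mg

disodium phosphate 1.83 g; nickel chloride hexahydrate 5.77 mg; xylose 8.32 g; tryptone 3.12 g; calcium pantothenate 4.30 mg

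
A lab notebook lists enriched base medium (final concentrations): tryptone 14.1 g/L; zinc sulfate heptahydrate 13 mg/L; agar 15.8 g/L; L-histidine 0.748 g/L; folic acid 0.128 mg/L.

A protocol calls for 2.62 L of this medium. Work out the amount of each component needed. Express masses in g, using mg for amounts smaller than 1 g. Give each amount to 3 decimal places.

tryptone 36.942 g; zinc sulfate heptahydrate 34.060 mg; agar 41.396 g; L-histidine 1.960 g; folic acid 0.335 mg

Working volume: 2.62 L.
tryptone: 14.1 g/L × 2.62 L = 36.942 g
zinc sulfate heptahydrate: 13 mg/L × 2.62 L = 34.060 mg
agar: 15.8 g/L × 2.62 L = 41.396 g
L-histidine: 0.748 g/L × 2.62 L = 1.960 g
folic acid: 0.128 mg/L × 2.62 L = 0.335 mg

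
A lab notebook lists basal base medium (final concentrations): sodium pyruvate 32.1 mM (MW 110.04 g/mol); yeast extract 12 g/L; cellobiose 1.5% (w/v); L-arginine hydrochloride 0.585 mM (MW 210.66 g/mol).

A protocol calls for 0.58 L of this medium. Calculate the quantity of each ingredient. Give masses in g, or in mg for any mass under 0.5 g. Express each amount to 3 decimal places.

Working volume: 0.58 L.
sodium pyruvate: 32.1 mmol/L × 110.04 g/mol × 0.58 L ÷ 1000 = 2.049 g
yeast extract: 12 g/L × 0.58 L = 6.960 g
cellobiose: 1.5% w/v = 15 g/L → 15 × 0.58 L = 8.700 g
L-arginine hydrochloride: 0.585 mmol/L × 210.66 mg/mmol × 0.58 L = 71.477 mg

sodium pyruvate 2.049 g; yeast extract 6.960 g; cellobiose 8.700 g; L-arginine hydrochloride 71.477 mg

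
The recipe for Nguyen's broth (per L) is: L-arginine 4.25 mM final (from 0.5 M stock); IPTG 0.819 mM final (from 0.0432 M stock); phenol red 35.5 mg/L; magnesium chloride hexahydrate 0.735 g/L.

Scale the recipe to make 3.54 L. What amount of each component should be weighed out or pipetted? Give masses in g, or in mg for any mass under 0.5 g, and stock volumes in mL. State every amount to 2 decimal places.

Scale factor relative to 1 L: 3.54.
L-arginine: dilute stock: 4.25 mM × 3540 mL ÷ 500 mM = 30.09 mL
IPTG: C1V1 = C2V2 → 0.819 mM × 3540 mL ÷ 43.2 mM = 67.11 mL
phenol red: 35.5 mg/L × 3.54 L = 125.67 mg
magnesium chloride hexahydrate: 0.735 g/L × 3.54 L = 2.60 g

L-arginine 30.09 mL; IPTG 67.11 mL; phenol red 125.67 mg; magnesium chloride hexahydrate 2.60 g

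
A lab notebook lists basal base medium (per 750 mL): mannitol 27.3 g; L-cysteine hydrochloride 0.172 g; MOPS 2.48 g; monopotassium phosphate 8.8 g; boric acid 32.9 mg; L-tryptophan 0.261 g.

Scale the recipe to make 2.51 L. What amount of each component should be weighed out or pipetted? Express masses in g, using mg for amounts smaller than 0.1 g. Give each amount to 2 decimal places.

Ratio of target to recipe volume: 2510 / 750 = 3.34667.
mannitol: 27.3 g × (2510 mL / 750 mL) = 91.36 g
L-cysteine hydrochloride: 0.172 g × (2510 mL / 750 mL) = 0.58 g
MOPS: 2.48 g × (2510 mL / 750 mL) = 8.30 g
monopotassium phosphate: 8.8 g × (2510 mL / 750 mL) = 29.45 g
boric acid: 32.9 mg × (2510 mL / 750 mL) = 110.105 mg = 0.11 g
L-tryptophan: 0.261 g × (2510 mL / 750 mL) = 0.87 g

mannitol 91.36 g; L-cysteine hydrochloride 0.58 g; MOPS 8.30 g; monopotassium phosphate 29.45 g; boric acid 0.11 g; L-tryptophan 0.87 g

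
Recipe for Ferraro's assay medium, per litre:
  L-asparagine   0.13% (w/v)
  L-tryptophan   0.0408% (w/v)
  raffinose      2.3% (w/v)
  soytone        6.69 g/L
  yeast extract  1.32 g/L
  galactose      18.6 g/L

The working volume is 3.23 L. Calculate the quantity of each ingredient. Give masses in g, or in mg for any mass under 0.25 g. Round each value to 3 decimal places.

Scale factor relative to 1 L: 3.23.
L-asparagine: 0.13% w/v = 1.3 g/L → 1.3 × 3.23 L = 4.199 g
L-tryptophan: 0.0408 g per 100 mL × 3230 mL ÷ 100 = 1.318 g
raffinose: 2.3 g per 100 mL × 3230 mL ÷ 100 = 74.290 g
soytone: 6.69 g/L × 3.23 L = 21.609 g
yeast extract: 1.32 g/L × 3.23 L = 4.264 g
galactose: 18.6 g/L × 3.23 L = 60.078 g

L-asparagine 4.199 g; L-tryptophan 1.318 g; raffinose 74.290 g; soytone 21.609 g; yeast extract 4.264 g; galactose 60.078 g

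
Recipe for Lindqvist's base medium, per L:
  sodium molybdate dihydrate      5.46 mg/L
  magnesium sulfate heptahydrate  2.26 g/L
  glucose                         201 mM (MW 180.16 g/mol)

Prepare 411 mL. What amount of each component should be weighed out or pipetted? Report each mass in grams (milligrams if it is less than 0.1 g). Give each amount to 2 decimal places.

sodium molybdate dihydrate 2.24 mg; magnesium sulfate heptahydrate 0.93 g; glucose 14.88 g

Target volume = 411 mL = 0.411 L.
sodium molybdate dihydrate: 5.46 mg/L × 0.411 L = 2.24 mg
magnesium sulfate heptahydrate: 2.26 g/L × 0.411 L = 0.93 g
glucose: 201 mmol/L × 180.16 g/mol × 0.411 L ÷ 1000 = 14.88 g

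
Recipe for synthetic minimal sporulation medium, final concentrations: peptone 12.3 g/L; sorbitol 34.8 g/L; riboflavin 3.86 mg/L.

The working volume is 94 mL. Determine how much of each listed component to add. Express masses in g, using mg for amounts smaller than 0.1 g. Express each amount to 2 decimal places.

peptone 1.16 g; sorbitol 3.27 g; riboflavin 0.36 mg

Target volume = 94 mL = 0.094 L.
peptone: 12.3 g/L × 0.094 L = 1.16 g
sorbitol: 34.8 g/L × 0.094 L = 3.27 g
riboflavin: 3.86 mg/L × 0.094 L = 0.36 mg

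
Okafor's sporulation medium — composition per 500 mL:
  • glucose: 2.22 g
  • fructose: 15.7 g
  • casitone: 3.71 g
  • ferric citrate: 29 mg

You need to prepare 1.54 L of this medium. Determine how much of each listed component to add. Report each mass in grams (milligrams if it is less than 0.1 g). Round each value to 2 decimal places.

glucose 6.84 g; fructose 48.36 g; casitone 11.43 g; ferric citrate 89.32 mg

Ratio of target to recipe volume: 1540 / 500 = 3.08.
glucose: 2.22 g × (1540 mL / 500 mL) = 6.84 g
fructose: 15.7 g × (1540 mL / 500 mL) = 48.36 g
casitone: 3.71 g × (1540 mL / 500 mL) = 11.43 g
ferric citrate: 29 mg × (1540 mL / 500 mL) = 89.32 mg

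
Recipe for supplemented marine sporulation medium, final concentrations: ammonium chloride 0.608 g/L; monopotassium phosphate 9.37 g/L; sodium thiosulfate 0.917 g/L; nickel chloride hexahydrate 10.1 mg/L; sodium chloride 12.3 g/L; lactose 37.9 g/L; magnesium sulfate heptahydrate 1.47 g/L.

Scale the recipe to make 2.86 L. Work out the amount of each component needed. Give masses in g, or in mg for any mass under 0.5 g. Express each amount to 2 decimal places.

Scale factor relative to 1 L: 2.86.
ammonium chloride: 0.608 g/L × 2.86 L = 1.74 g
monopotassium phosphate: 9.37 g/L × 2.86 L = 26.80 g
sodium thiosulfate: 0.917 g/L × 2.86 L = 2.62 g
nickel chloride hexahydrate: 10.1 mg/L × 2.86 L = 28.89 mg
sodium chloride: 12.3 g/L × 2.86 L = 35.18 g
lactose: 37.9 g/L × 2.86 L = 108.39 g
magnesium sulfate heptahydrate: 1.47 g/L × 2.86 L = 4.20 g

ammonium chloride 1.74 g; monopotassium phosphate 26.80 g; sodium thiosulfate 2.62 g; nickel chloride hexahydrate 28.89 mg; sodium chloride 35.18 g; lactose 108.39 g; magnesium sulfate heptahydrate 4.20 g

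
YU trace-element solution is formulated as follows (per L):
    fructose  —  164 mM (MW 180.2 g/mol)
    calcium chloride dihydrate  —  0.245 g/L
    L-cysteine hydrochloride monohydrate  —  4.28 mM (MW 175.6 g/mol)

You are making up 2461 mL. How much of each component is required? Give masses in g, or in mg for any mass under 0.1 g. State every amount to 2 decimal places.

fructose 72.73 g; calcium chloride dihydrate 0.60 g; L-cysteine hydrochloride monohydrate 1.85 g

Target volume = 2461 mL = 2.461 L.
fructose: 164 mmol/L × 180.2 g/mol × 2.461 L ÷ 1000 = 72.73 g
calcium chloride dihydrate: 0.245 g/L × 2.461 L = 0.60 g
L-cysteine hydrochloride monohydrate: 4.28 mmol/L × 175.6 g/mol × 2.461 L ÷ 1000 = 1.85 g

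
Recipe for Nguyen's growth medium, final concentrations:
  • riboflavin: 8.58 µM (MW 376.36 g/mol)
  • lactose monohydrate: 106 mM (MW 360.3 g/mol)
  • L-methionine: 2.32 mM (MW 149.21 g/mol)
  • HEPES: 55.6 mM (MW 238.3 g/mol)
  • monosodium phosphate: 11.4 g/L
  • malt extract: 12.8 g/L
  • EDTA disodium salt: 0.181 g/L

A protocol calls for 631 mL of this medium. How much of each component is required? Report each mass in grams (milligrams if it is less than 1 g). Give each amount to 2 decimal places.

riboflavin 2.04 mg; lactose monohydrate 24.10 g; L-methionine 218.43 mg; HEPES 8.36 g; monosodium phosphate 7.19 g; malt extract 8.08 g; EDTA disodium salt 114.21 mg

Working volume: 631 mL = 0.631 L.
riboflavin: 8.58 µmol/L × 376.36 g/mol × 0.631 L ÷ 1000 = 2.04 mg
lactose monohydrate: 106 mmol/L × 360.3 g/mol × 0.631 L ÷ 1000 = 24.10 g
L-methionine: 2.32 mmol/L × 149.21 mg/mmol × 0.631 L = 218.43 mg
HEPES: 55.6 mmol/L × 238.3 g/mol × 0.631 L ÷ 1000 = 8.36 g
monosodium phosphate: 11.4 g/L × 0.631 L = 7.19 g
malt extract: 12.8 g/L × 0.631 L = 8.08 g
EDTA disodium salt: 0.181 g/L × 0.631 L = 0.114211 g = 114.21 mg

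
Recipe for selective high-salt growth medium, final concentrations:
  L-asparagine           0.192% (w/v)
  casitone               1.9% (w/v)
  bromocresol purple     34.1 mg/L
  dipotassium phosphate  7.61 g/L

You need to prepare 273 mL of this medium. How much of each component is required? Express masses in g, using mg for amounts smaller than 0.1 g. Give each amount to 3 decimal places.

Scale factor relative to 1 L: 0.273.
L-asparagine: 0.192 g per 100 mL × 273 mL ÷ 100 = 0.524 g
casitone: 1.9% w/v = 19 g/L → 19 × 0.273 L = 5.187 g
bromocresol purple: 34.1 mg/L × 0.273 L = 9.309 mg
dipotassium phosphate: 7.61 g/L × 0.273 L = 2.078 g

L-asparagine 0.524 g; casitone 5.187 g; bromocresol purple 9.309 mg; dipotassium phosphate 2.078 g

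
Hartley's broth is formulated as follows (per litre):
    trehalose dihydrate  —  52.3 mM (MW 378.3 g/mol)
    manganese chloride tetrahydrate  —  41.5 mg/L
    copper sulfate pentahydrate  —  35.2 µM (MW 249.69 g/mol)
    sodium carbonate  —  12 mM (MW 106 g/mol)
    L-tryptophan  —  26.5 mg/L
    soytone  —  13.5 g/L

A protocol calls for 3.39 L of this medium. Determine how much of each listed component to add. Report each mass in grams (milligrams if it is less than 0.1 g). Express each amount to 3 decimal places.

Scale factor relative to 1 L: 3.39.
trehalose dihydrate: 52.3 mmol/L × 378.3 g/mol × 3.39 L ÷ 1000 = 67.071 g
manganese chloride tetrahydrate: 41.5 mg/L × 3.39 L = 140.685 mg = 0.141 g
copper sulfate pentahydrate: 35.2 µmol/L × 249.69 g/mol × 3.39 L ÷ 1000 = 29.795 mg
sodium carbonate: 12 mmol/L × 106 g/mol × 3.39 L ÷ 1000 = 4.312 g
L-tryptophan: 26.5 mg/L × 3.39 L = 89.835 mg
soytone: 13.5 g/L × 3.39 L = 45.765 g

trehalose dihydrate 67.071 g; manganese chloride tetrahydrate 0.141 g; copper sulfate pentahydrate 29.795 mg; sodium carbonate 4.312 g; L-tryptophan 89.835 mg; soytone 45.765 g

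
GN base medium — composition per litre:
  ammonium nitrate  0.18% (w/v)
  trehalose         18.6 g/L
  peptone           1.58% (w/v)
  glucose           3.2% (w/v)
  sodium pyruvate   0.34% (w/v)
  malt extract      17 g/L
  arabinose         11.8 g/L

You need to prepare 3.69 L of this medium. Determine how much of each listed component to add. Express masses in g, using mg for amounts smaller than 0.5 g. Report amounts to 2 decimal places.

ammonium nitrate 6.64 g; trehalose 68.63 g; peptone 58.30 g; glucose 118.08 g; sodium pyruvate 12.55 g; malt extract 62.73 g; arabinose 43.54 g

Scale factor relative to 1 L: 3.69.
ammonium nitrate: 0.18% w/v = 1.8 g/L → 1.8 × 3.69 L = 6.64 g
trehalose: 18.6 g/L × 3.69 L = 68.63 g
peptone: 1.58 g per 100 mL × 3690 mL ÷ 100 = 58.30 g
glucose: 3.2 g per 100 mL × 3690 mL ÷ 100 = 118.08 g
sodium pyruvate: 0.34% w/v = 3.4 g/L → 3.4 × 3.69 L = 12.55 g
malt extract: 17 g/L × 3.69 L = 62.73 g
arabinose: 11.8 g/L × 3.69 L = 43.54 g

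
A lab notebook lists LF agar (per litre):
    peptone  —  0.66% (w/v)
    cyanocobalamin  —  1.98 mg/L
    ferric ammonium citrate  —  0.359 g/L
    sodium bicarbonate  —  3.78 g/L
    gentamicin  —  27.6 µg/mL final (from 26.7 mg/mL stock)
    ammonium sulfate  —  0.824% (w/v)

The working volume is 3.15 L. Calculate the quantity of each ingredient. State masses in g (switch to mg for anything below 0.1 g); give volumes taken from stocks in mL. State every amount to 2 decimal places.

peptone 20.79 g; cyanocobalamin 6.24 mg; ferric ammonium citrate 1.13 g; sodium bicarbonate 11.91 g; gentamicin 3.26 mL; ammonium sulfate 25.96 g

Scale factor relative to 1 L: 3.15.
peptone: 0.66 g per 100 mL × 3150 mL ÷ 100 = 20.79 g
cyanocobalamin: 1.98 mg/L × 3.15 L = 6.24 mg
ferric ammonium citrate: 0.359 g/L × 3.15 L = 1.13 g
sodium bicarbonate: 3.78 g/L × 3.15 L = 11.91 g
gentamicin: V = C2·V2/C1 = 27.6 µg/mL × 3150 mL ÷ 26700 µg/mL = 3.26 mL
ammonium sulfate: 0.824 g per 100 mL × 3150 mL ÷ 100 = 25.96 g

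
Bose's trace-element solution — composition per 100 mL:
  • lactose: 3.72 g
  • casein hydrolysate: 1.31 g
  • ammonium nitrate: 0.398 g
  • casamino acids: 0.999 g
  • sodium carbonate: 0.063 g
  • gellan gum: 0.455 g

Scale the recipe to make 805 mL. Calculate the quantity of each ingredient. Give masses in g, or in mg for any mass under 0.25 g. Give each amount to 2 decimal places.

lactose 29.95 g; casein hydrolysate 10.55 g; ammonium nitrate 3.20 g; casamino acids 8.04 g; sodium carbonate 0.51 g; gellan gum 3.66 g

Ratio of target to recipe volume: 805 / 100 = 8.05.
lactose: 3.72 g × (805 mL / 100 mL) = 29.95 g
casein hydrolysate: 1.31 g × (805 mL / 100 mL) = 10.55 g
ammonium nitrate: 0.398 g × (805 mL / 100 mL) = 3.20 g
casamino acids: 0.999 g × (805 mL / 100 mL) = 8.04 g
sodium carbonate: 0.063 g × (805 mL / 100 mL) = 0.51 g
gellan gum: 0.455 g × (805 mL / 100 mL) = 3.66 g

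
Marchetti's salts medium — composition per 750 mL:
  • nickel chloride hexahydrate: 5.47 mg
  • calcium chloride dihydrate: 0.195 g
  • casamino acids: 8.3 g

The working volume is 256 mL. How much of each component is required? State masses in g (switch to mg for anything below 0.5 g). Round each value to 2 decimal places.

nickel chloride hexahydrate 1.87 mg; calcium chloride dihydrate 66.56 mg; casamino acids 2.83 g

Ratio of target to recipe volume: 256 / 750 = 0.341333.
nickel chloride hexahydrate: 5.47 mg × (256 mL / 750 mL) = 1.87 mg
calcium chloride dihydrate: 0.195 g × (256 mL / 750 mL) = 0.06656 g = 66.56 mg
casamino acids: 8.3 g × (256 mL / 750 mL) = 2.83 g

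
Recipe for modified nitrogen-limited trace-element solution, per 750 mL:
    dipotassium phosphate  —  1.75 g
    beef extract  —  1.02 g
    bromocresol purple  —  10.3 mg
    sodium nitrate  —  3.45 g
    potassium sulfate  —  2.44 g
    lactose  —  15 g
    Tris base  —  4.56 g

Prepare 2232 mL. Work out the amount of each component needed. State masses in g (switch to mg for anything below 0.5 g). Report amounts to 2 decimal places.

Scale factor = 2232 mL / 750 mL = 2.976.
dipotassium phosphate: 1.75 g × (2232 mL / 750 mL) = 5.21 g
beef extract: 1.02 g × (2232 mL / 750 mL) = 3.04 g
bromocresol purple: 10.3 mg × (2232 mL / 750 mL) = 30.65 mg
sodium nitrate: 3.45 g × (2232 mL / 750 mL) = 10.27 g
potassium sulfate: 2.44 g × (2232 mL / 750 mL) = 7.26 g
lactose: 15 g × (2232 mL / 750 mL) = 44.64 g
Tris base: 4.56 g × (2232 mL / 750 mL) = 13.57 g

dipotassium phosphate 5.21 g; beef extract 3.04 g; bromocresol purple 30.65 mg; sodium nitrate 10.27 g; potassium sulfate 7.26 g; lactose 44.64 g; Tris base 13.57 g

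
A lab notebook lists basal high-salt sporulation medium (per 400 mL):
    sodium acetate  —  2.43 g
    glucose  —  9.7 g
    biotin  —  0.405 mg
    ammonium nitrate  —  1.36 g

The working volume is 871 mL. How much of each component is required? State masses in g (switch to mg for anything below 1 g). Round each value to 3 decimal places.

Scale factor = 871 mL / 400 mL = 2.1775.
sodium acetate: 2.43 g × (871 mL / 400 mL) = 5.291 g
glucose: 9.7 g × (871 mL / 400 mL) = 21.122 g
biotin: 0.405 mg × (871 mL / 400 mL) = 0.882 mg
ammonium nitrate: 1.36 g × (871 mL / 400 mL) = 2.961 g

sodium acetate 5.291 g; glucose 21.122 g; biotin 0.882 mg; ammonium nitrate 2.961 g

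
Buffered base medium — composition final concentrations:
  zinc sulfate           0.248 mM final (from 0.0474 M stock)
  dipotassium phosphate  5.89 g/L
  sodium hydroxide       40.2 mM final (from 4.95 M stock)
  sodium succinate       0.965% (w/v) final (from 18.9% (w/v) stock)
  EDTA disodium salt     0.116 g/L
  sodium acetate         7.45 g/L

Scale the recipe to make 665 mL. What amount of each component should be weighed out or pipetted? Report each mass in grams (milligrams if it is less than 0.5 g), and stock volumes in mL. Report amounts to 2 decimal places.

Working volume: 665 mL = 0.665 L.
zinc sulfate: V = C2·V2/C1 = 0.248 mM × 665 mL ÷ 47.4 mM = 3.48 mL
dipotassium phosphate: 5.89 g/L × 0.665 L = 3.92 g
sodium hydroxide: C1V1 = C2V2 → 40.2 mM × 665 mL ÷ 4950 mM = 5.40 mL
sodium succinate: V = C2·V2/C1 = 0.965% ÷ 18.9% × 665 mL = 33.95 mL
EDTA disodium salt: 0.116 g/L × 0.665 L = 0.07714 g = 77.14 mg
sodium acetate: 7.45 g/L × 0.665 L = 4.95 g

zinc sulfate 3.48 mL; dipotassium phosphate 3.92 g; sodium hydroxide 5.40 mL; sodium succinate 33.95 mL; EDTA disodium salt 77.14 mg; sodium acetate 4.95 g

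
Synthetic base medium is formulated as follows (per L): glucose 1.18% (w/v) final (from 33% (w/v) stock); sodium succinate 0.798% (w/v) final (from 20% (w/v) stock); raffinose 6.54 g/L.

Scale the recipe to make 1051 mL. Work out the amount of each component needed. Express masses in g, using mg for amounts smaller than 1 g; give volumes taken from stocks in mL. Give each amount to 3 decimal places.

Working volume: 1051 mL = 1.051 L.
glucose: C1V1 = C2V2 → 1.18% ÷ 33% × 1051 mL = 37.581 mL
sodium succinate: C1V1 = C2V2 → 0.798% ÷ 20% × 1051 mL = 41.935 mL
raffinose: 6.54 g/L × 1.051 L = 6.874 g

glucose 37.581 mL; sodium succinate 41.935 mL; raffinose 6.874 g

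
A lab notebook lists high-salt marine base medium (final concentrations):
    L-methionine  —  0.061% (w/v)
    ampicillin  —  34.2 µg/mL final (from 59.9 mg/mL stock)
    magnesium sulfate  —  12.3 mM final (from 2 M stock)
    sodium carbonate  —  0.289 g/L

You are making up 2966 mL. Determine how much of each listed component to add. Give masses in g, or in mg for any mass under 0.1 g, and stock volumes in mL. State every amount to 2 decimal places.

L-methionine 1.81 g; ampicillin 1.69 mL; magnesium sulfate 18.24 mL; sodium carbonate 0.86 g

Working volume: 2966 mL = 2.966 L.
L-methionine: 0.061 g per 100 mL × 2966 mL ÷ 100 = 1.81 g
ampicillin: V = C2·V2/C1 = 34.2 µg/mL × 2966 mL ÷ 59900 µg/mL = 1.69 mL
magnesium sulfate: V = C2·V2/C1 = 12.3 mM × 2966 mL ÷ 2000 mM = 18.24 mL
sodium carbonate: 0.289 g/L × 2.966 L = 0.86 g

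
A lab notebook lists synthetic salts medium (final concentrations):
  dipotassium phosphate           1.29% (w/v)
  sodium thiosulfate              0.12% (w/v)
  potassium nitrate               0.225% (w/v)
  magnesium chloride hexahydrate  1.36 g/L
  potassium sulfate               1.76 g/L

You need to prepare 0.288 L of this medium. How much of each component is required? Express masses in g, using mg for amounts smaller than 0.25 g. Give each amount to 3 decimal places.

dipotassium phosphate 3.715 g; sodium thiosulfate 0.346 g; potassium nitrate 0.648 g; magnesium chloride hexahydrate 0.392 g; potassium sulfate 0.507 g

Scale factor relative to 1 L: 0.288.
dipotassium phosphate: 1.29 g per 100 mL × 288 mL ÷ 100 = 3.715 g
sodium thiosulfate: 0.12 g per 100 mL × 288 mL ÷ 100 = 0.346 g
potassium nitrate: 0.225 g per 100 mL × 288 mL ÷ 100 = 0.648 g
magnesium chloride hexahydrate: 1.36 g/L × 0.288 L = 0.392 g
potassium sulfate: 1.76 g/L × 0.288 L = 0.507 g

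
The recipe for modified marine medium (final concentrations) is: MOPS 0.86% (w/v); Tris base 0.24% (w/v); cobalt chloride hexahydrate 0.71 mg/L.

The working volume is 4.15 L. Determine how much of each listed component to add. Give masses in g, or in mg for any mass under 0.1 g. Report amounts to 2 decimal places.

MOPS 35.69 g; Tris base 9.96 g; cobalt chloride hexahydrate 2.95 mg

Scale factor relative to 1 L: 4.15.
MOPS: 0.86% w/v = 8.6 g/L → 8.6 × 4.15 L = 35.69 g
Tris base: 0.24% w/v = 2.4 g/L → 2.4 × 4.15 L = 9.96 g
cobalt chloride hexahydrate: 0.71 mg/L × 4.15 L = 2.95 mg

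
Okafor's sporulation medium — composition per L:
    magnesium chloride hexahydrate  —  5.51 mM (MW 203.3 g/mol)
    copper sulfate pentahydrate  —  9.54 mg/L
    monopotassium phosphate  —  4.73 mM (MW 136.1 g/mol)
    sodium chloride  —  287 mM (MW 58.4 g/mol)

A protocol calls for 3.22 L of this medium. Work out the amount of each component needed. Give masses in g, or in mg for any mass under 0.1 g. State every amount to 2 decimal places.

Scale factor relative to 1 L: 3.22.
magnesium chloride hexahydrate: 5.51 mmol/L × 203.3 g/mol × 3.22 L ÷ 1000 = 3.61 g
copper sulfate pentahydrate: 9.54 mg/L × 3.22 L = 30.72 mg
monopotassium phosphate: 4.73 mmol/L × 136.1 g/mol × 3.22 L ÷ 1000 = 2.07 g
sodium chloride: 287 mmol/L × 58.4 g/mol × 3.22 L ÷ 1000 = 53.97 g

magnesium chloride hexahydrate 3.61 g; copper sulfate pentahydrate 30.72 mg; monopotassium phosphate 2.07 g; sodium chloride 53.97 g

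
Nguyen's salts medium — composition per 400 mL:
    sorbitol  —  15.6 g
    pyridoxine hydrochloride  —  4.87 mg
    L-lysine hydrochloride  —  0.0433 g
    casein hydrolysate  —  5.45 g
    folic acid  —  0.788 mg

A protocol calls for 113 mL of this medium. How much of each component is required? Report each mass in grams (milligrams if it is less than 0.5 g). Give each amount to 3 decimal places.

sorbitol 4.407 g; pyridoxine hydrochloride 1.376 mg; L-lysine hydrochloride 12.232 mg; casein hydrolysate 1.540 g; folic acid 0.223 mg

Ratio of target to recipe volume: 113 / 400 = 0.2825.
sorbitol: 15.6 g × (113 mL / 400 mL) = 4.407 g
pyridoxine hydrochloride: 4.87 mg × (113 mL / 400 mL) = 1.376 mg
L-lysine hydrochloride: 0.0433 g × (113 mL / 400 mL) = 0.0122322 g = 12.232 mg
casein hydrolysate: 5.45 g × (113 mL / 400 mL) = 1.540 g
folic acid: 0.788 mg × (113 mL / 400 mL) = 0.223 mg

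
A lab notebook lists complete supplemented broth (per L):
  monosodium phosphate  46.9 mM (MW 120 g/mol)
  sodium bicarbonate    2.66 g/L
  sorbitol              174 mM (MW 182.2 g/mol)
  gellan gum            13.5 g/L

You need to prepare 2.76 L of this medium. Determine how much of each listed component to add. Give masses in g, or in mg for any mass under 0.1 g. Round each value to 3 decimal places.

Working volume: 2.76 L.
monosodium phosphate: 46.9 mmol/L × 120 g/mol × 2.76 L ÷ 1000 = 15.533 g
sodium bicarbonate: 2.66 g/L × 2.76 L = 7.342 g
sorbitol: 174 mmol/L × 182.2 g/mol × 2.76 L ÷ 1000 = 87.500 g
gellan gum: 13.5 g/L × 2.76 L = 37.260 g

monosodium phosphate 15.533 g; sodium bicarbonate 7.342 g; sorbitol 87.500 g; gellan gum 37.260 g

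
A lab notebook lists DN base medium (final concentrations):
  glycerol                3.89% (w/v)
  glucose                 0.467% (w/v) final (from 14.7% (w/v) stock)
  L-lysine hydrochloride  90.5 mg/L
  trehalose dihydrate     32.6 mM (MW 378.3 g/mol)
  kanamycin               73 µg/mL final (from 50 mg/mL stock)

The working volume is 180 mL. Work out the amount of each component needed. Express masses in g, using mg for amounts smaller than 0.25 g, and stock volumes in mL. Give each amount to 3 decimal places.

glycerol 7.002 g; glucose 5.718 mL; L-lysine hydrochloride 16.290 mg; trehalose dihydrate 2.220 g; kanamycin 0.263 mL

Target volume = 180 mL = 0.18 L.
glycerol: 3.89 g per 100 mL × 180 mL ÷ 100 = 7.002 g
glucose: dilute stock: 0.467% ÷ 14.7% × 180 mL = 5.718 mL
L-lysine hydrochloride: 90.5 mg/L × 0.18 L = 16.290 mg
trehalose dihydrate: 32.6 mmol/L × 378.3 g/mol × 0.18 L ÷ 1000 = 2.220 g
kanamycin: V = C2·V2/C1 = 73 µg/mL × 180 mL ÷ 50000 µg/mL = 0.263 mL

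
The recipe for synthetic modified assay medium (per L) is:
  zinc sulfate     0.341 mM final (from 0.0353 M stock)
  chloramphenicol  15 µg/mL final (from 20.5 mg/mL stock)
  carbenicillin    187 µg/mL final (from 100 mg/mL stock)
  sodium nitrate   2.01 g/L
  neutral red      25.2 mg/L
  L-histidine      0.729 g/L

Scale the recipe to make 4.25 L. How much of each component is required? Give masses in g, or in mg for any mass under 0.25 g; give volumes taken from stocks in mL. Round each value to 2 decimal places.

Working volume: 4.25 L.
zinc sulfate: V = C2·V2/C1 = 0.341 mM × 4250 mL ÷ 35.3 mM = 41.06 mL
chloramphenicol: dilute stock: 15 µg/mL × 4250 mL ÷ 20500 µg/mL = 3.11 mL
carbenicillin: V = C2·V2/C1 = 187 µg/mL × 4250 mL ÷ 100000 µg/mL = 7.95 mL
sodium nitrate: 2.01 g/L × 4.25 L = 8.54 g
neutral red: 25.2 mg/L × 4.25 L = 107.10 mg
L-histidine: 0.729 g/L × 4.25 L = 3.10 g

zinc sulfate 41.06 mL; chloramphenicol 3.11 mL; carbenicillin 7.95 mL; sodium nitrate 8.54 g; neutral red 107.10 mg; L-histidine 3.10 g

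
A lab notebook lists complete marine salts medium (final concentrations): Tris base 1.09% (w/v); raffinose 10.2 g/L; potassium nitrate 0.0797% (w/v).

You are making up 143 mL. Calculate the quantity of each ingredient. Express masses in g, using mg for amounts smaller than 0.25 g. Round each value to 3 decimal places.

Scale factor relative to 1 L: 0.143.
Tris base: 1.09% w/v = 10.9 g/L → 10.9 × 0.143 L = 1.559 g
raffinose: 10.2 g/L × 0.143 L = 1.459 g
potassium nitrate: 0.0797 g per 100 mL × 143 mL ÷ 100 = 0.113971 g = 113.971 mg

Tris base 1.559 g; raffinose 1.459 g; potassium nitrate 113.971 mg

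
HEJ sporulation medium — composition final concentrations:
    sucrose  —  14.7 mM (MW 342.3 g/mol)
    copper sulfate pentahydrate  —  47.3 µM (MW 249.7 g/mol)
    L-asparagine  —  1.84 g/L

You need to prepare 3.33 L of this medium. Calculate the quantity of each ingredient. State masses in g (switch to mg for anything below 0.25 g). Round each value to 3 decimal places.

sucrose 16.756 g; copper sulfate pentahydrate 39.330 mg; L-asparagine 6.127 g

Working volume: 3.33 L.
sucrose: 14.7 mmol/L × 342.3 g/mol × 3.33 L ÷ 1000 = 16.756 g
copper sulfate pentahydrate: 47.3 µmol/L × 249.7 g/mol × 3.33 L ÷ 1000 = 39.330 mg
L-asparagine: 1.84 g/L × 3.33 L = 6.127 g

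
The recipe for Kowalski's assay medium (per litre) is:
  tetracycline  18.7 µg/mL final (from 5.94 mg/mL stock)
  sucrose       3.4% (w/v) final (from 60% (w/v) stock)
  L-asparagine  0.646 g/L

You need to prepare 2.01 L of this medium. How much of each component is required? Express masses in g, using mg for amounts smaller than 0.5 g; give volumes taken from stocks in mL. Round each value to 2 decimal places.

tetracycline 6.33 mL; sucrose 113.90 mL; L-asparagine 1.30 g

Working volume: 2.01 L.
tetracycline: V = C2·V2/C1 = 18.7 µg/mL × 2010 mL ÷ 5940 µg/mL = 6.33 mL
sucrose: dilute stock: 3.4% ÷ 60% × 2010 mL = 113.90 mL
L-asparagine: 0.646 g/L × 2.01 L = 1.30 g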